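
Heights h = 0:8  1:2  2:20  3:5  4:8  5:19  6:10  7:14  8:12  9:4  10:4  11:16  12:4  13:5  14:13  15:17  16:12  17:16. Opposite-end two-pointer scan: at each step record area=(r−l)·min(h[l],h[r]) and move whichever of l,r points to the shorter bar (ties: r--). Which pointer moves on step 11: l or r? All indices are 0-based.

r

l=0 r=17: min(8,16)*17=136 best=136 *, l++
l=1 r=17: min(2,16)*16=32 best=136, l++
l=2 r=17: min(20,16)*15=240 best=240 *, r--
l=2 r=16: min(20,12)*14=168 best=240, r--
l=2 r=15: min(20,17)*13=221 best=240, r--
l=2 r=14: min(20,13)*12=156 best=240, r--
l=2 r=13: min(20,5)*11=55 best=240, r--
l=2 r=12: min(20,4)*10=40 best=240, r--
l=2 r=11: min(20,16)*9=144 best=240, r--
l=2 r=10: min(20,4)*8=32 best=240, r--
l=2 r=9: min(20,4)*7=28 best=240, r--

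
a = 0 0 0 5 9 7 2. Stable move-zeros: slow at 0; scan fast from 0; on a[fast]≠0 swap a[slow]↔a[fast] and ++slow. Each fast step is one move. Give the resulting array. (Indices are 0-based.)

slow=0 fast=0: a[fast]=0, fast++
slow=0 fast=1: a[fast]=0, fast++
slow=0 fast=2: a[fast]=0, fast++
slow=0 fast=3: a[fast]=5≠0 swap→a[0]=5, slow++,fast++
slow=1 fast=4: a[fast]=9≠0 swap→a[1]=9, slow++,fast++
slow=2 fast=5: a[fast]=7≠0 swap→a[2]=7, slow++,fast++
slow=3 fast=6: a[fast]=2≠0 swap→a[3]=2, slow++,fast++

[5, 9, 7, 2, 0, 0, 0]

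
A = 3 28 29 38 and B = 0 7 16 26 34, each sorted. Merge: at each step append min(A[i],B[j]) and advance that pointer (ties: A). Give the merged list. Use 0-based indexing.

[0, 3, 7, 16, 26, 28, 29, 34, 38]

i=0 j=0: A[i]=3>B[j]=0 take 0, j++
i=0 j=1: A[i]=3<=B[j]=7 take 3, i++
i=1 j=1: A[i]=28>B[j]=7 take 7, j++
i=1 j=2: A[i]=28>B[j]=16 take 16, j++
i=1 j=3: A[i]=28>B[j]=26 take 26, j++
i=1 j=4: A[i]=28<=B[j]=34 take 28, i++
i=2 j=4: A[i]=29<=B[j]=34 take 29, i++
i=3 j=4: A[i]=38>B[j]=34 take 34, j++
i=3 j=5: B done, take A[i]=38, i++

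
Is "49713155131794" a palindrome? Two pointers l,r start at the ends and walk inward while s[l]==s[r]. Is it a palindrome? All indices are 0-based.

[0,13] '4'=='4' → l++,r--
[1,12] '9'=='9' → l++,r--
[2,11] '7'=='7' → l++,r--
[3,10] '1'=='1' → l++,r--
[4,9] '3'=='3' → l++,r--
[5,8] '1'=='1' → l++,r--
[6,7] '5'=='5' → l++,r--

palindrome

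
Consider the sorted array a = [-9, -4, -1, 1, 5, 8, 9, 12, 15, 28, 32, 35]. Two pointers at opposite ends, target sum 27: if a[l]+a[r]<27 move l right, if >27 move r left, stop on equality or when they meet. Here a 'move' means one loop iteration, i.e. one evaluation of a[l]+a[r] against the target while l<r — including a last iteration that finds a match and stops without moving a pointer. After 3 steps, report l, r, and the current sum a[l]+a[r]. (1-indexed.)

[1,12] -9+35=26 <27 → l++
[2,12] -4+35=31 >27 → r--
[2,11] -4+32=28 >27 → r--

l=2, r=10, sum=24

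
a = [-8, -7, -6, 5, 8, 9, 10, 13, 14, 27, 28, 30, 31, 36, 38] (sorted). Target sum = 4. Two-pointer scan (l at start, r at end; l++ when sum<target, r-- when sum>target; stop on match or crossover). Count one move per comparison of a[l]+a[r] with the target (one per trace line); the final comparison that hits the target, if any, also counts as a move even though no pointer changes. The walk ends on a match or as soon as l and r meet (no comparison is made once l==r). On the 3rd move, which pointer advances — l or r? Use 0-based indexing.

[0,14] -8+38=30 >4 → r--
[0,13] -8+36=28 >4 → r--
[0,12] -8+31=23 >4 → r--

r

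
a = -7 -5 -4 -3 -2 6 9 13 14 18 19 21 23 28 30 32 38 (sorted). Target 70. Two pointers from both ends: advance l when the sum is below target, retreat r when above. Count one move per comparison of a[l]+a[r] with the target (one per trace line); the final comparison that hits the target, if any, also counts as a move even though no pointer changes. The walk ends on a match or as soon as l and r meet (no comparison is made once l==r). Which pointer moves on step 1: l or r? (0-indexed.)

l

[0,16] -7+38=31 <70 → l++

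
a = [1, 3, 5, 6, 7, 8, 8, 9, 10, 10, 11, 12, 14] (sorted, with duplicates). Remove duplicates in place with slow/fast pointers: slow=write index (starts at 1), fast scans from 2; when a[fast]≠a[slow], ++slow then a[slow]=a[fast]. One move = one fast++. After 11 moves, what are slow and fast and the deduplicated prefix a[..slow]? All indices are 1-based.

slow=10, fast=13, prefix=[1, 3, 5, 6, 7, 8, 9, 10, 11, 12]

slow=1 fast=2: a[fast]=3≠a[slow]=1 write a[2]=3, slow++,fast++
slow=2 fast=3: a[fast]=5≠a[slow]=3 write a[3]=5, slow++,fast++
slow=3 fast=4: a[fast]=6≠a[slow]=5 write a[4]=6, slow++,fast++
slow=4 fast=5: a[fast]=7≠a[slow]=6 write a[5]=7, slow++,fast++
slow=5 fast=6: a[fast]=8≠a[slow]=7 write a[6]=8, slow++,fast++
slow=6 fast=7: a[fast]=8=a[slow] dup, fast++
slow=6 fast=8: a[fast]=9≠a[slow]=8 write a[7]=9, slow++,fast++
slow=7 fast=9: a[fast]=10≠a[slow]=9 write a[8]=10, slow++,fast++
slow=8 fast=10: a[fast]=10=a[slow] dup, fast++
slow=8 fast=11: a[fast]=11≠a[slow]=10 write a[9]=11, slow++,fast++
slow=9 fast=12: a[fast]=12≠a[slow]=11 write a[10]=12, slow++,fast++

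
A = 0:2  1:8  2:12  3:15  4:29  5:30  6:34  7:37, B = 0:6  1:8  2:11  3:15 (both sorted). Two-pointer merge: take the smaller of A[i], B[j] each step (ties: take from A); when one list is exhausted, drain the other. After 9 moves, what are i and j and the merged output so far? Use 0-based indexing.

i=5, j=4, merged so far=[2, 6, 8, 8, 11, 12, 15, 15, 29]

i=0 j=0: A[i]=2<=B[j]=6 take 2, i++
i=1 j=0: A[i]=8>B[j]=6 take 6, j++
i=1 j=1: A[i]=8<=B[j]=8 take 8, i++
i=2 j=1: A[i]=12>B[j]=8 take 8, j++
i=2 j=2: A[i]=12>B[j]=11 take 11, j++
i=2 j=3: A[i]=12<=B[j]=15 take 12, i++
i=3 j=3: A[i]=15<=B[j]=15 take 15, i++
i=4 j=3: A[i]=29>B[j]=15 take 15, j++
i=4 j=4: B done, take A[i]=29, i++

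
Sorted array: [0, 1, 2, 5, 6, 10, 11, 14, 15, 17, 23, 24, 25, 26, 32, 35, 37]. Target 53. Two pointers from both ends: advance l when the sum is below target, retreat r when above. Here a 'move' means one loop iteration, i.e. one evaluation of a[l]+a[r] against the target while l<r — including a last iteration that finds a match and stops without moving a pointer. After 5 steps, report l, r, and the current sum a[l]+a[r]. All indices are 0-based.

l=5, r=16, sum=47

[0,16] 0+37=37 <53 → l++
[1,16] 1+37=38 <53 → l++
[2,16] 2+37=39 <53 → l++
[3,16] 5+37=42 <53 → l++
[4,16] 6+37=43 <53 → l++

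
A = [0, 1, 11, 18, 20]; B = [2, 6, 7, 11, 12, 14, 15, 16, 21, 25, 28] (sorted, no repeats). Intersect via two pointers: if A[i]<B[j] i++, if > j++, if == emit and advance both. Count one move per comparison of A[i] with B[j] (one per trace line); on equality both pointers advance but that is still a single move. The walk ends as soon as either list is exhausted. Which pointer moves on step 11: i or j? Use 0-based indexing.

i

[i=0,j=0] 0<2 → i++
[i=1,j=0] 1<2 → i++
[i=2,j=0] 11>2 → j++
[i=2,j=1] 11>6 → j++
[i=2,j=2] 11>7 → j++
[i=2,j=3] 11==11 emit → i++,j++
[i=3,j=4] 18>12 → j++
[i=3,j=5] 18>14 → j++
[i=3,j=6] 18>15 → j++
[i=3,j=7] 18>16 → j++
[i=3,j=8] 18<21 → i++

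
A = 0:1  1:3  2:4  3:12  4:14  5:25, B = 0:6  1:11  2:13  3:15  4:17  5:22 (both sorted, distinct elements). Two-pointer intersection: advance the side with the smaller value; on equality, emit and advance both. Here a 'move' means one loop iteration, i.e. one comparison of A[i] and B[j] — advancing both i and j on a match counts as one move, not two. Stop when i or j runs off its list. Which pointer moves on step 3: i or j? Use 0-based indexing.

[i=0,j=0] 1<6 → i++
[i=1,j=0] 3<6 → i++
[i=2,j=0] 4<6 → i++

i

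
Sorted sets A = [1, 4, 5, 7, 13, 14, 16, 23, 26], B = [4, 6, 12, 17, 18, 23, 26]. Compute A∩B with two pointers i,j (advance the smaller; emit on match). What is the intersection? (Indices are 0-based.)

[i=0,j=0] 1<4 → i++
[i=1,j=0] 4==4 emit → i++,j++
[i=2,j=1] 5<6 → i++
[i=3,j=1] 7>6 → j++
[i=3,j=2] 7<12 → i++
[i=4,j=2] 13>12 → j++
[i=4,j=3] 13<17 → i++
[i=5,j=3] 14<17 → i++
[i=6,j=3] 16<17 → i++
[i=7,j=3] 23>17 → j++
[i=7,j=4] 23>18 → j++
[i=7,j=5] 23==23 emit → i++,j++
[i=8,j=6] 26==26 emit → i++,j++

intersection = [4, 23, 26]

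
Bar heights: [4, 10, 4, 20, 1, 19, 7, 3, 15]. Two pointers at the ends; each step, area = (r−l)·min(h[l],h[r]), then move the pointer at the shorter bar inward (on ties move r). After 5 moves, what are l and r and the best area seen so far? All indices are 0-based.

l=0 r=8: min(4,15)*8=32 best=32 *, l++
l=1 r=8: min(10,15)*7=70 best=70 *, l++
l=2 r=8: min(4,15)*6=24 best=70, l++
l=3 r=8: min(20,15)*5=75 best=75 *, r--
l=3 r=7: min(20,3)*4=12 best=75, r--

l=3, r=6, best area=75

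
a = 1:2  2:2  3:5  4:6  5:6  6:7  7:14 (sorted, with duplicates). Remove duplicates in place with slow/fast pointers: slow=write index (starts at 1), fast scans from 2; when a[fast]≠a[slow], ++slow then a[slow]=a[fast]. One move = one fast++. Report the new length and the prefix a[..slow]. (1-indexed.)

length 5; prefix = [2, 5, 6, 7, 14]

slow=1 fast=2: a[fast]=2=a[slow] dup, fast++
slow=1 fast=3: a[fast]=5≠a[slow]=2 write a[2]=5, slow++,fast++
slow=2 fast=4: a[fast]=6≠a[slow]=5 write a[3]=6, slow++,fast++
slow=3 fast=5: a[fast]=6=a[slow] dup, fast++
slow=3 fast=6: a[fast]=7≠a[slow]=6 write a[4]=7, slow++,fast++
slow=4 fast=7: a[fast]=14≠a[slow]=7 write a[5]=14, slow++,fast++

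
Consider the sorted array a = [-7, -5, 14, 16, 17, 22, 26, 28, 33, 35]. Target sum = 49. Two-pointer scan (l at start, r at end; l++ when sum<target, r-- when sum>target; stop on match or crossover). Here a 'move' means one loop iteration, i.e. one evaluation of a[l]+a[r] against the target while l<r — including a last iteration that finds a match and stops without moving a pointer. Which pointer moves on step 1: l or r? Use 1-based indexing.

l

[1,10] -7+35=28 <49 → l++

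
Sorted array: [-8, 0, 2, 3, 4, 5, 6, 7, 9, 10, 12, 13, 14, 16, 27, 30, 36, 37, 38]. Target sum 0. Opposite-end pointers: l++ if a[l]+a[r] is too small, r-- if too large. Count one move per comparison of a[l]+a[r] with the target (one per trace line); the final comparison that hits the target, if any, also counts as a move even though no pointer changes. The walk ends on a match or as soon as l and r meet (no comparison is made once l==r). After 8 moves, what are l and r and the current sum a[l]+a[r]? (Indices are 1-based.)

l=1, r=11, sum=4

l=1 r=19: -8+38=30 >0, r--
l=1 r=18: -8+37=29 >0, r--
l=1 r=17: -8+36=28 >0, r--
l=1 r=16: -8+30=22 >0, r--
l=1 r=15: -8+27=19 >0, r--
l=1 r=14: -8+16=8 >0, r--
l=1 r=13: -8+14=6 >0, r--
l=1 r=12: -8+13=5 >0, r--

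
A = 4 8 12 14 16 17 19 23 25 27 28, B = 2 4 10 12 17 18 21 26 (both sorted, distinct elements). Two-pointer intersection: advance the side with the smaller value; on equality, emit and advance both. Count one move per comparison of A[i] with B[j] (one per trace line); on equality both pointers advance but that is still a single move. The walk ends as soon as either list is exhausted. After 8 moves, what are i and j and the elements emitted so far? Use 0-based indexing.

i=6, j=5, emitted=[4, 12, 17]

[i=0,j=0] 4>2 → j++
[i=0,j=1] 4==4 emit → i++,j++
[i=1,j=2] 8<10 → i++
[i=2,j=2] 12>10 → j++
[i=2,j=3] 12==12 emit → i++,j++
[i=3,j=4] 14<17 → i++
[i=4,j=4] 16<17 → i++
[i=5,j=4] 17==17 emit → i++,j++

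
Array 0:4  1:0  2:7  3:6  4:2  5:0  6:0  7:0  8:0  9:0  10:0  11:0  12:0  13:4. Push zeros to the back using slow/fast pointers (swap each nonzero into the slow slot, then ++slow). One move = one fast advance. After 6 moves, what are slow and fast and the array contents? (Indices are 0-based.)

(s=0,f=0) a[fast]=4≠0 swap→a[0]=4 → slow++,fast++
(s=1,f=1) a[fast]=0 → fast++
(s=1,f=2) a[fast]=7≠0 swap→a[1]=7 → slow++,fast++
(s=2,f=3) a[fast]=6≠0 swap→a[2]=6 → slow++,fast++
(s=3,f=4) a[fast]=2≠0 swap→a[3]=2 → slow++,fast++
(s=4,f=5) a[fast]=0 → fast++

slow=4, fast=6, a=[4, 7, 6, 2, 0, 0, 0, 0, 0, 0, 0, 0, 0, 4]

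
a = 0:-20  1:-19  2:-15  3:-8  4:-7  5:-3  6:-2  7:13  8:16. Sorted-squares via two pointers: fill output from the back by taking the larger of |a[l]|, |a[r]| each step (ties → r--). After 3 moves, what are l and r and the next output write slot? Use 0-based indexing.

l=0 r=8: |-20|>|16| out[8]=400, l++
l=1 r=8: |-19|>|16| out[7]=361, l++
l=2 r=8: |-15|<=|16| out[6]=256, r--

l=2, r=7, next write slot=5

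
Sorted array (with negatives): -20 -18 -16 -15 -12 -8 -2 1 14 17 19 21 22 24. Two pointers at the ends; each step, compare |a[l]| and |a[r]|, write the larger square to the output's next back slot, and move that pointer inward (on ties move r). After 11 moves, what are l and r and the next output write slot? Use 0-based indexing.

l=5, r=7, next write slot=2

[0,13] |-20|<=|24| out[13]=576 → r--
[0,12] |-20|<=|22| out[12]=484 → r--
[0,11] |-20|<=|21| out[11]=441 → r--
[0,10] |-20|>|19| out[10]=400 → l++
[1,10] |-18|<=|19| out[9]=361 → r--
[1,9] |-18|>|17| out[8]=324 → l++
[2,9] |-16|<=|17| out[7]=289 → r--
[2,8] |-16|>|14| out[6]=256 → l++
[3,8] |-15|>|14| out[5]=225 → l++
[4,8] |-12|<=|14| out[4]=196 → r--
[4,7] |-12|>|1| out[3]=144 → l++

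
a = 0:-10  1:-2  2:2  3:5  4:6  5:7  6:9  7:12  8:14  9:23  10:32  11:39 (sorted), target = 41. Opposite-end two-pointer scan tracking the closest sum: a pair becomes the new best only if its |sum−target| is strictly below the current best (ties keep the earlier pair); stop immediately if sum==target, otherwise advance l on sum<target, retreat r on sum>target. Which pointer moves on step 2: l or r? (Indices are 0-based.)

l

l=0 r=11: -10+39=29 d=12 *, l++
l=1 r=11: -2+39=37 d=4 *, l++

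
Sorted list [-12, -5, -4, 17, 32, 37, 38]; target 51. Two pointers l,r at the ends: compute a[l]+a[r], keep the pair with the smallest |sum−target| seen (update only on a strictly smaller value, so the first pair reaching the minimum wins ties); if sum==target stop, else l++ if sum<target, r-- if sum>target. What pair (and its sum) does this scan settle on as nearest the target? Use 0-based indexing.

pair (17, 32) with sum 49 (|Δ|=2)

l=0 r=6: -12+38=26 d=25 *, l++
l=1 r=6: -5+38=33 d=18 *, l++
l=2 r=6: -4+38=34 d=17 *, l++
l=3 r=6: 17+38=55 d=4 *, r--
l=3 r=5: 17+37=54 d=3 *, r--
l=3 r=4: 17+32=49 d=2 *, l++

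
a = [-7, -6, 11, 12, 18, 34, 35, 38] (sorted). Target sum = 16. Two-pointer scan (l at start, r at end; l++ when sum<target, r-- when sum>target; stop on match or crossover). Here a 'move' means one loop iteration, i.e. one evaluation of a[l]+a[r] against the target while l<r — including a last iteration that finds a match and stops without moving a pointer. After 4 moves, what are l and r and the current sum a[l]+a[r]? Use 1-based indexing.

[1,8] -7+38=31 >16 → r--
[1,7] -7+35=28 >16 → r--
[1,6] -7+34=27 >16 → r--
[1,5] -7+18=11 <16 → l++

l=2, r=5, sum=12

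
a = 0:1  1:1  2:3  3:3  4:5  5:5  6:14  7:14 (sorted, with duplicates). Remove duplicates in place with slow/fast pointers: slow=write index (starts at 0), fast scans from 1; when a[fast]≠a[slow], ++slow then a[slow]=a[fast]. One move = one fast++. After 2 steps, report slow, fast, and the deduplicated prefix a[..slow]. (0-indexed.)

(s=0,f=1) a[fast]=1=a[slow] dup → fast++
(s=0,f=2) a[fast]=3≠a[slow]=1 write a[1]=3 → slow++,fast++

slow=1, fast=3, prefix=[1, 3]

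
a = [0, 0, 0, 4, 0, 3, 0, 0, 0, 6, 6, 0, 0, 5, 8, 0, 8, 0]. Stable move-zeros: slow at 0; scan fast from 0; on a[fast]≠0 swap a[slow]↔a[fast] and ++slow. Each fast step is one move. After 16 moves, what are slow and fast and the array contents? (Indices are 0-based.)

slow=0 fast=0: a[fast]=0, fast++
slow=0 fast=1: a[fast]=0, fast++
slow=0 fast=2: a[fast]=0, fast++
slow=0 fast=3: a[fast]=4≠0 swap→a[0]=4, slow++,fast++
slow=1 fast=4: a[fast]=0, fast++
slow=1 fast=5: a[fast]=3≠0 swap→a[1]=3, slow++,fast++
slow=2 fast=6: a[fast]=0, fast++
slow=2 fast=7: a[fast]=0, fast++
slow=2 fast=8: a[fast]=0, fast++
slow=2 fast=9: a[fast]=6≠0 swap→a[2]=6, slow++,fast++
slow=3 fast=10: a[fast]=6≠0 swap→a[3]=6, slow++,fast++
slow=4 fast=11: a[fast]=0, fast++
slow=4 fast=12: a[fast]=0, fast++
slow=4 fast=13: a[fast]=5≠0 swap→a[4]=5, slow++,fast++
slow=5 fast=14: a[fast]=8≠0 swap→a[5]=8, slow++,fast++
slow=6 fast=15: a[fast]=0, fast++

slow=6, fast=16, a=[4, 3, 6, 6, 5, 8, 0, 0, 0, 0, 0, 0, 0, 0, 0, 0, 8, 0]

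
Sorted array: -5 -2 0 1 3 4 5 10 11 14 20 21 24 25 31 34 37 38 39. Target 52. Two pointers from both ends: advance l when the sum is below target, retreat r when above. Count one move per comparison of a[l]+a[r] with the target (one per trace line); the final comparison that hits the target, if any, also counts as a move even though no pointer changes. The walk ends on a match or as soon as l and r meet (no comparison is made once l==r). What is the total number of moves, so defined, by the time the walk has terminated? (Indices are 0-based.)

[0,18] -5+39=34 <52 → l++
[1,18] -2+39=37 <52 → l++
[2,18] 0+39=39 <52 → l++
[3,18] 1+39=40 <52 → l++
[4,18] 3+39=42 <52 → l++
[5,18] 4+39=43 <52 → l++
[6,18] 5+39=44 <52 → l++
[7,18] 10+39=49 <52 → l++
[8,18] 11+39=50 <52 → l++
[9,18] 14+39=53 >52 → r--
[9,17] 14+38=52 → found

11 moves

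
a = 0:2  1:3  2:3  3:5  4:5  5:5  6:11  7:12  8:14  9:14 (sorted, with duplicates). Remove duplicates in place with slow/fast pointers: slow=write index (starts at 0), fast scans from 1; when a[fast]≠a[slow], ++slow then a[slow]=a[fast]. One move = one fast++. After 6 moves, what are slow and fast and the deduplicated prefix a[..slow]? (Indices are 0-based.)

slow=3, fast=7, prefix=[2, 3, 5, 11]

slow=0 fast=1: a[fast]=3≠a[slow]=2 write a[1]=3, slow++,fast++
slow=1 fast=2: a[fast]=3=a[slow] dup, fast++
slow=1 fast=3: a[fast]=5≠a[slow]=3 write a[2]=5, slow++,fast++
slow=2 fast=4: a[fast]=5=a[slow] dup, fast++
slow=2 fast=5: a[fast]=5=a[slow] dup, fast++
slow=2 fast=6: a[fast]=11≠a[slow]=5 write a[3]=11, slow++,fast++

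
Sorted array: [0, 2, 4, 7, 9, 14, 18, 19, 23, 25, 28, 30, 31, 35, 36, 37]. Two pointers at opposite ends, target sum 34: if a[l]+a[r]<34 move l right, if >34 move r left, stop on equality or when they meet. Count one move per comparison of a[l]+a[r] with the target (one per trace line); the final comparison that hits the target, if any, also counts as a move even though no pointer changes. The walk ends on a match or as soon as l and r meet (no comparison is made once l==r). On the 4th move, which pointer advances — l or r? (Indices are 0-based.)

l

l=0 r=15: 0+37=37 >34, r--
l=0 r=14: 0+36=36 >34, r--
l=0 r=13: 0+35=35 >34, r--
l=0 r=12: 0+31=31 <34, l++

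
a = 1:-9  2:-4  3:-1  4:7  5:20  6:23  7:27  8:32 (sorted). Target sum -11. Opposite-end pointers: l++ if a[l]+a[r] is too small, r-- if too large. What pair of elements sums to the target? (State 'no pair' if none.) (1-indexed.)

no pair

[1,8] -9+32=23 >-11 → r--
[1,7] -9+27=18 >-11 → r--
[1,6] -9+23=14 >-11 → r--
[1,5] -9+20=11 >-11 → r--
[1,4] -9+7=-2 >-11 → r--
[1,3] -9+-1=-10 >-11 → r--
[1,2] -9+-4=-13 <-11 → l++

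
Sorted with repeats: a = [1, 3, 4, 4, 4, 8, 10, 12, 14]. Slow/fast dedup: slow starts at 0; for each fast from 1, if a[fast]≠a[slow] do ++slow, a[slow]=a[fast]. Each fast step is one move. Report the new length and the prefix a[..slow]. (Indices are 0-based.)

length 7; prefix = [1, 3, 4, 8, 10, 12, 14]

slow=0 fast=1: a[fast]=3≠a[slow]=1 write a[1]=3, slow++,fast++
slow=1 fast=2: a[fast]=4≠a[slow]=3 write a[2]=4, slow++,fast++
slow=2 fast=3: a[fast]=4=a[slow] dup, fast++
slow=2 fast=4: a[fast]=4=a[slow] dup, fast++
slow=2 fast=5: a[fast]=8≠a[slow]=4 write a[3]=8, slow++,fast++
slow=3 fast=6: a[fast]=10≠a[slow]=8 write a[4]=10, slow++,fast++
slow=4 fast=7: a[fast]=12≠a[slow]=10 write a[5]=12, slow++,fast++
slow=5 fast=8: a[fast]=14≠a[slow]=12 write a[6]=14, slow++,fast++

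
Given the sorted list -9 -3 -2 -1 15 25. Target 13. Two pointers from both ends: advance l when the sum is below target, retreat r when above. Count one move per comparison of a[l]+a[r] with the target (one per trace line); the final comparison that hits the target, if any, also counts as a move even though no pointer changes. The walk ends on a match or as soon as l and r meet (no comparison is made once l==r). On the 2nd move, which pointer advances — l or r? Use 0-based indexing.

l

l=0 r=5: -9+25=16 >13, r--
l=0 r=4: -9+15=6 <13, l++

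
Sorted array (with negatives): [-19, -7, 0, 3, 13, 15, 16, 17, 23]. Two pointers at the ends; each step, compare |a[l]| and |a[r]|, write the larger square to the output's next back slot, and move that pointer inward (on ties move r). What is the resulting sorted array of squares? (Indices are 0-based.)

[0,8] |-19|<=|23| out[8]=529 → r--
[0,7] |-19|>|17| out[7]=361 → l++
[1,7] |-7|<=|17| out[6]=289 → r--
[1,6] |-7|<=|16| out[5]=256 → r--
[1,5] |-7|<=|15| out[4]=225 → r--
[1,4] |-7|<=|13| out[3]=169 → r--
[1,3] |-7|>|3| out[2]=49 → l++
[2,3] |0|<=|3| out[1]=9 → r--
[2,2] |0|<=|0| out[0]=0 → r--

[0, 9, 49, 169, 225, 256, 289, 361, 529]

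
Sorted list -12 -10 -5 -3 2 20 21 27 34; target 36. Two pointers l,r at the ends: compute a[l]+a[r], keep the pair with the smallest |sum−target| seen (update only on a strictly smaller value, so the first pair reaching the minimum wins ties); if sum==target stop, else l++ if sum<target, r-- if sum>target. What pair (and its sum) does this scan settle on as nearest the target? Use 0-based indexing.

pair (2, 34) with sum 36 (|Δ|=0)

l=0 r=8: -12+34=22 d=14 *, l++
l=1 r=8: -10+34=24 d=12 *, l++
l=2 r=8: -5+34=29 d=7 *, l++
l=3 r=8: -3+34=31 d=5 *, l++
l=4 r=8: 2+34=36 d=0 *, stop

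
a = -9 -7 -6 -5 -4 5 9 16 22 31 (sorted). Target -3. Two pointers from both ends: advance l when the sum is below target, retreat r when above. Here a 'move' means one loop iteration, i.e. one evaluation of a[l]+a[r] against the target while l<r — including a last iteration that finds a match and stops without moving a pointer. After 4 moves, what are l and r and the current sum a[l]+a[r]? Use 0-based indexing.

[0,9] -9+31=22 >-3 → r--
[0,8] -9+22=13 >-3 → r--
[0,7] -9+16=7 >-3 → r--
[0,6] -9+9=0 >-3 → r--

l=0, r=5, sum=-4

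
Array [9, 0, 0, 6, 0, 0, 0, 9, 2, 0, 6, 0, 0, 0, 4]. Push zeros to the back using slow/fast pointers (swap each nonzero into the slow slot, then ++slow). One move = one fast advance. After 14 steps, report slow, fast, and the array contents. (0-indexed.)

slow=5, fast=14, a=[9, 6, 9, 2, 6, 0, 0, 0, 0, 0, 0, 0, 0, 0, 4]

slow=0 fast=0: a[fast]=9≠0 swap→a[0]=9, slow++,fast++
slow=1 fast=1: a[fast]=0, fast++
slow=1 fast=2: a[fast]=0, fast++
slow=1 fast=3: a[fast]=6≠0 swap→a[1]=6, slow++,fast++
slow=2 fast=4: a[fast]=0, fast++
slow=2 fast=5: a[fast]=0, fast++
slow=2 fast=6: a[fast]=0, fast++
slow=2 fast=7: a[fast]=9≠0 swap→a[2]=9, slow++,fast++
slow=3 fast=8: a[fast]=2≠0 swap→a[3]=2, slow++,fast++
slow=4 fast=9: a[fast]=0, fast++
slow=4 fast=10: a[fast]=6≠0 swap→a[4]=6, slow++,fast++
slow=5 fast=11: a[fast]=0, fast++
slow=5 fast=12: a[fast]=0, fast++
slow=5 fast=13: a[fast]=0, fast++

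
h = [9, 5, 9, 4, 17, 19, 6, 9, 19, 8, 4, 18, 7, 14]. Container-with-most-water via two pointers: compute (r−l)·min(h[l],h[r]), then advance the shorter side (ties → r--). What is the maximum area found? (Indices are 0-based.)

l=0 r=13: min(9,14)*13=117 best=117 *, l++
l=1 r=13: min(5,14)*12=60 best=117, l++
l=2 r=13: min(9,14)*11=99 best=117, l++
l=3 r=13: min(4,14)*10=40 best=117, l++
l=4 r=13: min(17,14)*9=126 best=126 *, r--
l=4 r=12: min(17,7)*8=56 best=126, r--
l=4 r=11: min(17,18)*7=119 best=126, l++
l=5 r=11: min(19,18)*6=108 best=126, r--
l=5 r=10: min(19,4)*5=20 best=126, r--
l=5 r=9: min(19,8)*4=32 best=126, r--
l=5 r=8: min(19,19)*3=57 best=126, r--
l=5 r=7: min(19,9)*2=18 best=126, r--
l=5 r=6: min(19,6)*1=6 best=126, r--

max area = 126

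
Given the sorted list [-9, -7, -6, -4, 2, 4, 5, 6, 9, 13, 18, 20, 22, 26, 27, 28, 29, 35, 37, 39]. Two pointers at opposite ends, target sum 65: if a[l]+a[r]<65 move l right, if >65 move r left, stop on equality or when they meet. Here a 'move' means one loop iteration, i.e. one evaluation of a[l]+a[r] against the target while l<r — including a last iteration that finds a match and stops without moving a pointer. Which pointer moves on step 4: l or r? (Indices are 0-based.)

l

[0,19] -9+39=30 <65 → l++
[1,19] -7+39=32 <65 → l++
[2,19] -6+39=33 <65 → l++
[3,19] -4+39=35 <65 → l++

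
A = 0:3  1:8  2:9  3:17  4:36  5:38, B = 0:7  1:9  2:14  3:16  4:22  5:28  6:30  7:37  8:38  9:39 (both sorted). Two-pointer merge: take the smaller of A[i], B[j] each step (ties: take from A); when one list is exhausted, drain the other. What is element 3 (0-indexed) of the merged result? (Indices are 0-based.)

merged[3] = 9

[i=0,j=0] A[i]=3<=B[j]=7 take 3 → i++
[i=1,j=0] A[i]=8>B[j]=7 take 7 → j++
[i=1,j=1] A[i]=8<=B[j]=9 take 8 → i++
[i=2,j=1] A[i]=9<=B[j]=9 take 9 → i++
[i=3,j=1] A[i]=17>B[j]=9 take 9 → j++
[i=3,j=2] A[i]=17>B[j]=14 take 14 → j++
[i=3,j=3] A[i]=17>B[j]=16 take 16 → j++
[i=3,j=4] A[i]=17<=B[j]=22 take 17 → i++
[i=4,j=4] A[i]=36>B[j]=22 take 22 → j++
[i=4,j=5] A[i]=36>B[j]=28 take 28 → j++
[i=4,j=6] A[i]=36>B[j]=30 take 30 → j++
[i=4,j=7] A[i]=36<=B[j]=37 take 36 → i++
[i=5,j=7] A[i]=38>B[j]=37 take 37 → j++
[i=5,j=8] A[i]=38<=B[j]=38 take 38 → i++
[i=6,j=8] A done, take B[j]=38 → j++
[i=6,j=9] A done, take B[j]=39 → j++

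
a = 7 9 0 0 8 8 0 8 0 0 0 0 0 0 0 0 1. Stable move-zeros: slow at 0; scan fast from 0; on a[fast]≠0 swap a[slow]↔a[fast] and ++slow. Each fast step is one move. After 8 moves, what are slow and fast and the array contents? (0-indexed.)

slow=5, fast=8, a=[7, 9, 8, 8, 8, 0, 0, 0, 0, 0, 0, 0, 0, 0, 0, 0, 1]

(s=0,f=0) a[fast]=7≠0 swap→a[0]=7 → slow++,fast++
(s=1,f=1) a[fast]=9≠0 swap→a[1]=9 → slow++,fast++
(s=2,f=2) a[fast]=0 → fast++
(s=2,f=3) a[fast]=0 → fast++
(s=2,f=4) a[fast]=8≠0 swap→a[2]=8 → slow++,fast++
(s=3,f=5) a[fast]=8≠0 swap→a[3]=8 → slow++,fast++
(s=4,f=6) a[fast]=0 → fast++
(s=4,f=7) a[fast]=8≠0 swap→a[4]=8 → slow++,fast++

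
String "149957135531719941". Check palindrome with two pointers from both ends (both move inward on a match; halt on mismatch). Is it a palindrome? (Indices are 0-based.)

[0,17] '1'=='1' → l++,r--
[1,16] '4'=='4' → l++,r--
[2,15] '9'=='9' → l++,r--
[3,14] '9'=='9' → l++,r--
[4,13] '5'!='1' → stop

not a palindrome (mismatch at 4,13)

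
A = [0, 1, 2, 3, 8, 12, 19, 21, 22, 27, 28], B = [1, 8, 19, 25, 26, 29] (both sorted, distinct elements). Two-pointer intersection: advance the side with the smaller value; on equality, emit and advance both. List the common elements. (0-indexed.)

i=0 j=0: 0<1, i++
i=1 j=0: 1==1 emit, i++,j++
i=2 j=1: 2<8, i++
i=3 j=1: 3<8, i++
i=4 j=1: 8==8 emit, i++,j++
i=5 j=2: 12<19, i++
i=6 j=2: 19==19 emit, i++,j++
i=7 j=3: 21<25, i++
i=8 j=3: 22<25, i++
i=9 j=3: 27>25, j++
i=9 j=4: 27>26, j++
i=9 j=5: 27<29, i++
i=10 j=5: 28<29, i++

intersection = [1, 8, 19]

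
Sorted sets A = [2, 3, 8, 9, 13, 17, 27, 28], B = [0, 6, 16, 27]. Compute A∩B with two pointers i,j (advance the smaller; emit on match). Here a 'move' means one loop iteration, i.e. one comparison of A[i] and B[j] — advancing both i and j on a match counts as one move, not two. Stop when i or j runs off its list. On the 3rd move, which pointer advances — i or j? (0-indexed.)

i=0 j=0: 2>0, j++
i=0 j=1: 2<6, i++
i=1 j=1: 3<6, i++

i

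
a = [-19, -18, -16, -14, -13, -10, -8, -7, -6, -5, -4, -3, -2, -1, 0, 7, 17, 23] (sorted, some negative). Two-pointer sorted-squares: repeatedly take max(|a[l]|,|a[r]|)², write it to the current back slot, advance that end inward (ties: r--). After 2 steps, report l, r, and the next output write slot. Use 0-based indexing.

l=1, r=16, next write slot=15

[0,17] |-19|<=|23| out[17]=529 → r--
[0,16] |-19|>|17| out[16]=361 → l++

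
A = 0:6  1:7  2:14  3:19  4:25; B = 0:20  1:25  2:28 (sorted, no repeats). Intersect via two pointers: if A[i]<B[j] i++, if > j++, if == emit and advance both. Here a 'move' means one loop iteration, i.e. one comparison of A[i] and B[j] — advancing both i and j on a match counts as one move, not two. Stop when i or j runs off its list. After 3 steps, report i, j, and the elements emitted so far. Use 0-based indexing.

i=3, j=0, emitted=[]

[i=0,j=0] 6<20 → i++
[i=1,j=0] 7<20 → i++
[i=2,j=0] 14<20 → i++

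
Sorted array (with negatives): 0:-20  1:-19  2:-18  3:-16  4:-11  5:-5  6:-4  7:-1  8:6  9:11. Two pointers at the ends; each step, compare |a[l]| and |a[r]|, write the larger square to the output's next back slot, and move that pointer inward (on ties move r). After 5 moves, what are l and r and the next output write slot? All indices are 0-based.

l=4, r=8, next write slot=4

[0,9] |-20|>|11| out[9]=400 → l++
[1,9] |-19|>|11| out[8]=361 → l++
[2,9] |-18|>|11| out[7]=324 → l++
[3,9] |-16|>|11| out[6]=256 → l++
[4,9] |-11|<=|11| out[5]=121 → r--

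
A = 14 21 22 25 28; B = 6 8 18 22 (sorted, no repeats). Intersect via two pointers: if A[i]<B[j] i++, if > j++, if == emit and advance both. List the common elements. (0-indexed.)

intersection = [22]

[i=0,j=0] 14>6 → j++
[i=0,j=1] 14>8 → j++
[i=0,j=2] 14<18 → i++
[i=1,j=2] 21>18 → j++
[i=1,j=3] 21<22 → i++
[i=2,j=3] 22==22 emit → i++,j++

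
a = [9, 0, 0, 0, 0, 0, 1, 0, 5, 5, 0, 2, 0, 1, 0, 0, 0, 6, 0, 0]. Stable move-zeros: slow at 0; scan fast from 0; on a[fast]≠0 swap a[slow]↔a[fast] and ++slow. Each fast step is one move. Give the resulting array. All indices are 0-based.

[9, 1, 5, 5, 2, 1, 6, 0, 0, 0, 0, 0, 0, 0, 0, 0, 0, 0, 0, 0]

slow=0 fast=0: a[fast]=9≠0 swap→a[0]=9, slow++,fast++
slow=1 fast=1: a[fast]=0, fast++
slow=1 fast=2: a[fast]=0, fast++
slow=1 fast=3: a[fast]=0, fast++
slow=1 fast=4: a[fast]=0, fast++
slow=1 fast=5: a[fast]=0, fast++
slow=1 fast=6: a[fast]=1≠0 swap→a[1]=1, slow++,fast++
slow=2 fast=7: a[fast]=0, fast++
slow=2 fast=8: a[fast]=5≠0 swap→a[2]=5, slow++,fast++
slow=3 fast=9: a[fast]=5≠0 swap→a[3]=5, slow++,fast++
slow=4 fast=10: a[fast]=0, fast++
slow=4 fast=11: a[fast]=2≠0 swap→a[4]=2, slow++,fast++
slow=5 fast=12: a[fast]=0, fast++
slow=5 fast=13: a[fast]=1≠0 swap→a[5]=1, slow++,fast++
slow=6 fast=14: a[fast]=0, fast++
slow=6 fast=15: a[fast]=0, fast++
slow=6 fast=16: a[fast]=0, fast++
slow=6 fast=17: a[fast]=6≠0 swap→a[6]=6, slow++,fast++
slow=7 fast=18: a[fast]=0, fast++
slow=7 fast=19: a[fast]=0, fast++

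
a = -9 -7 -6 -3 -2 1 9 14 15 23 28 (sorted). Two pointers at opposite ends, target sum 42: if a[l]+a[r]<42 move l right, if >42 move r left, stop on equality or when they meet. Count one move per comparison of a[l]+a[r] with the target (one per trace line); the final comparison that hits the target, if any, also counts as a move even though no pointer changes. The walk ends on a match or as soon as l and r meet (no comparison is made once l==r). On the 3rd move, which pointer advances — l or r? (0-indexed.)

l=0 r=10: -9+28=19 <42, l++
l=1 r=10: -7+28=21 <42, l++
l=2 r=10: -6+28=22 <42, l++

l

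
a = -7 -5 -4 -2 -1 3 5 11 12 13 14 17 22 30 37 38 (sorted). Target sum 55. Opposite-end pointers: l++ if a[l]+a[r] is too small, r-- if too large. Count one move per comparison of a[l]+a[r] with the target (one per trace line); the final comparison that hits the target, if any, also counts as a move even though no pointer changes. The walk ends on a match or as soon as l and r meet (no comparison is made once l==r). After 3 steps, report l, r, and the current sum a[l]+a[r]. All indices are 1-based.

l=4, r=16, sum=36

l=1 r=16: -7+38=31 <55, l++
l=2 r=16: -5+38=33 <55, l++
l=3 r=16: -4+38=34 <55, l++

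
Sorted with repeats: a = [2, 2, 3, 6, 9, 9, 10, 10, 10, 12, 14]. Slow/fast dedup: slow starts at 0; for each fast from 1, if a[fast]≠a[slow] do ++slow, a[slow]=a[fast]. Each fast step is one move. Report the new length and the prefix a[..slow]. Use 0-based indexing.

length 7; prefix = [2, 3, 6, 9, 10, 12, 14]

slow=0 fast=1: a[fast]=2=a[slow] dup, fast++
slow=0 fast=2: a[fast]=3≠a[slow]=2 write a[1]=3, slow++,fast++
slow=1 fast=3: a[fast]=6≠a[slow]=3 write a[2]=6, slow++,fast++
slow=2 fast=4: a[fast]=9≠a[slow]=6 write a[3]=9, slow++,fast++
slow=3 fast=5: a[fast]=9=a[slow] dup, fast++
slow=3 fast=6: a[fast]=10≠a[slow]=9 write a[4]=10, slow++,fast++
slow=4 fast=7: a[fast]=10=a[slow] dup, fast++
slow=4 fast=8: a[fast]=10=a[slow] dup, fast++
slow=4 fast=9: a[fast]=12≠a[slow]=10 write a[5]=12, slow++,fast++
slow=5 fast=10: a[fast]=14≠a[slow]=12 write a[6]=14, slow++,fast++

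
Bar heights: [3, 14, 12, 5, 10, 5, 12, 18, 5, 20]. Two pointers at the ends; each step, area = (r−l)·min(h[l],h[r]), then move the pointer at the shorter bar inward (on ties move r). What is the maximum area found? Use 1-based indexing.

max area = 112

l=1 r=10: min(3,20)*9=27 best=27 *, l++
l=2 r=10: min(14,20)*8=112 best=112 *, l++
l=3 r=10: min(12,20)*7=84 best=112, l++
l=4 r=10: min(5,20)*6=30 best=112, l++
l=5 r=10: min(10,20)*5=50 best=112, l++
l=6 r=10: min(5,20)*4=20 best=112, l++
l=7 r=10: min(12,20)*3=36 best=112, l++
l=8 r=10: min(18,20)*2=36 best=112, l++
l=9 r=10: min(5,20)*1=5 best=112, l++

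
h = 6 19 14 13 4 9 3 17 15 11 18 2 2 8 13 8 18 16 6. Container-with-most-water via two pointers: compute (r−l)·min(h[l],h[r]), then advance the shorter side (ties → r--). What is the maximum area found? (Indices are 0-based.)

l=0 r=18: min(6,6)*18=108 best=108 *, r--
l=0 r=17: min(6,16)*17=102 best=108, l++
l=1 r=17: min(19,16)*16=256 best=256 *, r--
l=1 r=16: min(19,18)*15=270 best=270 *, r--
l=1 r=15: min(19,8)*14=112 best=270, r--
l=1 r=14: min(19,13)*13=169 best=270, r--
l=1 r=13: min(19,8)*12=96 best=270, r--
l=1 r=12: min(19,2)*11=22 best=270, r--
l=1 r=11: min(19,2)*10=20 best=270, r--
l=1 r=10: min(19,18)*9=162 best=270, r--
l=1 r=9: min(19,11)*8=88 best=270, r--
l=1 r=8: min(19,15)*7=105 best=270, r--
l=1 r=7: min(19,17)*6=102 best=270, r--
l=1 r=6: min(19,3)*5=15 best=270, r--
l=1 r=5: min(19,9)*4=36 best=270, r--
l=1 r=4: min(19,4)*3=12 best=270, r--
l=1 r=3: min(19,13)*2=26 best=270, r--
l=1 r=2: min(19,14)*1=14 best=270, r--

max area = 270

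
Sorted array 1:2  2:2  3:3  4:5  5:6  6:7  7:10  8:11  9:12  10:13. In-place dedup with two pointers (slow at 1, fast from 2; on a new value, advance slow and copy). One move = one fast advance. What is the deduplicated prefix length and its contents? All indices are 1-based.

slow=1 fast=2: a[fast]=2=a[slow] dup, fast++
slow=1 fast=3: a[fast]=3≠a[slow]=2 write a[2]=3, slow++,fast++
slow=2 fast=4: a[fast]=5≠a[slow]=3 write a[3]=5, slow++,fast++
slow=3 fast=5: a[fast]=6≠a[slow]=5 write a[4]=6, slow++,fast++
slow=4 fast=6: a[fast]=7≠a[slow]=6 write a[5]=7, slow++,fast++
slow=5 fast=7: a[fast]=10≠a[slow]=7 write a[6]=10, slow++,fast++
slow=6 fast=8: a[fast]=11≠a[slow]=10 write a[7]=11, slow++,fast++
slow=7 fast=9: a[fast]=12≠a[slow]=11 write a[8]=12, slow++,fast++
slow=8 fast=10: a[fast]=13≠a[slow]=12 write a[9]=13, slow++,fast++

length 9; prefix = [2, 3, 5, 6, 7, 10, 11, 12, 13]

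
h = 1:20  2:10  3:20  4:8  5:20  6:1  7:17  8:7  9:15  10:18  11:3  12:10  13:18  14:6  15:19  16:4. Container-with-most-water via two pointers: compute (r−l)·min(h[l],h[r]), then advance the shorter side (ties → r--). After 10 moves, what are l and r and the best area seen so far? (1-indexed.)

l=1, r=6, best area=266

[1,16] min(20,4)*15=60 best=60 * → r--
[1,15] min(20,19)*14=266 best=266 * → r--
[1,14] min(20,6)*13=78 best=266 → r--
[1,13] min(20,18)*12=216 best=266 → r--
[1,12] min(20,10)*11=110 best=266 → r--
[1,11] min(20,3)*10=30 best=266 → r--
[1,10] min(20,18)*9=162 best=266 → r--
[1,9] min(20,15)*8=120 best=266 → r--
[1,8] min(20,7)*7=49 best=266 → r--
[1,7] min(20,17)*6=102 best=266 → r--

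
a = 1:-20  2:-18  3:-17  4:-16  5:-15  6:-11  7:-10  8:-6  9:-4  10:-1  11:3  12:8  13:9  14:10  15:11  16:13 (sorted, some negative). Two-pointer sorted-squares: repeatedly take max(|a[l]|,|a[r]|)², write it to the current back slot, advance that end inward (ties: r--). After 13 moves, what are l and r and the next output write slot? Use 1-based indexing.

l=1 r=16: |-20|>|13| out[16]=400, l++
l=2 r=16: |-18|>|13| out[15]=324, l++
l=3 r=16: |-17|>|13| out[14]=289, l++
l=4 r=16: |-16|>|13| out[13]=256, l++
l=5 r=16: |-15|>|13| out[12]=225, l++
l=6 r=16: |-11|<=|13| out[11]=169, r--
l=6 r=15: |-11|<=|11| out[10]=121, r--
l=6 r=14: |-11|>|10| out[9]=121, l++
l=7 r=14: |-10|<=|10| out[8]=100, r--
l=7 r=13: |-10|>|9| out[7]=100, l++
l=8 r=13: |-6|<=|9| out[6]=81, r--
l=8 r=12: |-6|<=|8| out[5]=64, r--
l=8 r=11: |-6|>|3| out[4]=36, l++

l=9, r=11, next write slot=3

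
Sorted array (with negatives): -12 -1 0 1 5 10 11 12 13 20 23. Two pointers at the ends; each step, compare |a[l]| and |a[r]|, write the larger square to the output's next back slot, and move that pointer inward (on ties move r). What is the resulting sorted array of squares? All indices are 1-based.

l=1 r=11: |-12|<=|23| out[11]=529, r--
l=1 r=10: |-12|<=|20| out[10]=400, r--
l=1 r=9: |-12|<=|13| out[9]=169, r--
l=1 r=8: |-12|<=|12| out[8]=144, r--
l=1 r=7: |-12|>|11| out[7]=144, l++
l=2 r=7: |-1|<=|11| out[6]=121, r--
l=2 r=6: |-1|<=|10| out[5]=100, r--
l=2 r=5: |-1|<=|5| out[4]=25, r--
l=2 r=4: |-1|<=|1| out[3]=1, r--
l=2 r=3: |-1|>|0| out[2]=1, l++
l=3 r=3: |0|<=|0| out[1]=0, r--

[0, 1, 1, 25, 100, 121, 144, 144, 169, 400, 529]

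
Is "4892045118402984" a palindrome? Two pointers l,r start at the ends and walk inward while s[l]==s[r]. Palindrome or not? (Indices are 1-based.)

not a palindrome (mismatch at 7,10)

[1,16] '4'=='4' → l++,r--
[2,15] '8'=='8' → l++,r--
[3,14] '9'=='9' → l++,r--
[4,13] '2'=='2' → l++,r--
[5,12] '0'=='0' → l++,r--
[6,11] '4'=='4' → l++,r--
[7,10] '5'!='8' → stop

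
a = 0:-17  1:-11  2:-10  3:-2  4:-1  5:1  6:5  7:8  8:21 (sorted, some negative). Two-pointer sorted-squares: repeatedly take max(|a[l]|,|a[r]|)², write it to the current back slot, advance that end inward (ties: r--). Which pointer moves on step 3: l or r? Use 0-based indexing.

l

[0,8] |-17|<=|21| out[8]=441 → r--
[0,7] |-17|>|8| out[7]=289 → l++
[1,7] |-11|>|8| out[6]=121 → l++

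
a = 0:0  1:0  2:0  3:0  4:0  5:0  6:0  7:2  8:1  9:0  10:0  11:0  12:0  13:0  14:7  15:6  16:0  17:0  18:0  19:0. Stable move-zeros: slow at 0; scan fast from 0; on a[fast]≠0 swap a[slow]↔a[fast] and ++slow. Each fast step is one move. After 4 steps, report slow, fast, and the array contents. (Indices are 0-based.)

slow=0 fast=0: a[fast]=0, fast++
slow=0 fast=1: a[fast]=0, fast++
slow=0 fast=2: a[fast]=0, fast++
slow=0 fast=3: a[fast]=0, fast++

slow=0, fast=4, a=[0, 0, 0, 0, 0, 0, 0, 2, 1, 0, 0, 0, 0, 0, 7, 6, 0, 0, 0, 0]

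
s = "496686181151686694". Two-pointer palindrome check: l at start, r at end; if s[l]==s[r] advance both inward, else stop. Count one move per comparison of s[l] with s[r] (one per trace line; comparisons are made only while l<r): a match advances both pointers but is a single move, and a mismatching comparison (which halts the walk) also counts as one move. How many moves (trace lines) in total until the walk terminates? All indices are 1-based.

l=1 r=18: '4'=='4', l++,r--
l=2 r=17: '9'=='9', l++,r--
l=3 r=16: '6'=='6', l++,r--
l=4 r=15: '6'=='6', l++,r--
l=5 r=14: '8'=='8', l++,r--
l=6 r=13: '6'=='6', l++,r--
l=7 r=12: '1'=='1', l++,r--
l=8 r=11: '8'!='5', stop

8 moves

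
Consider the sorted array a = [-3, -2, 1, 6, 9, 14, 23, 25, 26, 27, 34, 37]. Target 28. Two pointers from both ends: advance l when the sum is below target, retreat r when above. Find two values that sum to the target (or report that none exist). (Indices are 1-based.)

[1,12] -3+37=34 >28 → r--
[1,11] -3+34=31 >28 → r--
[1,10] -3+27=24 <28 → l++
[2,10] -2+27=25 <28 → l++
[3,10] 1+27=28 → found

(1, 27)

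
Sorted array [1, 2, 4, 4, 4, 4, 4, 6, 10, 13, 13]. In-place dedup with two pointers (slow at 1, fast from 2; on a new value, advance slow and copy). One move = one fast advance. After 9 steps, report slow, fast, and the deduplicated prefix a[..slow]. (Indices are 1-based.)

slow=6, fast=11, prefix=[1, 2, 4, 6, 10, 13]

slow=1 fast=2: a[fast]=2≠a[slow]=1 write a[2]=2, slow++,fast++
slow=2 fast=3: a[fast]=4≠a[slow]=2 write a[3]=4, slow++,fast++
slow=3 fast=4: a[fast]=4=a[slow] dup, fast++
slow=3 fast=5: a[fast]=4=a[slow] dup, fast++
slow=3 fast=6: a[fast]=4=a[slow] dup, fast++
slow=3 fast=7: a[fast]=4=a[slow] dup, fast++
slow=3 fast=8: a[fast]=6≠a[slow]=4 write a[4]=6, slow++,fast++
slow=4 fast=9: a[fast]=10≠a[slow]=6 write a[5]=10, slow++,fast++
slow=5 fast=10: a[fast]=13≠a[slow]=10 write a[6]=13, slow++,fast++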